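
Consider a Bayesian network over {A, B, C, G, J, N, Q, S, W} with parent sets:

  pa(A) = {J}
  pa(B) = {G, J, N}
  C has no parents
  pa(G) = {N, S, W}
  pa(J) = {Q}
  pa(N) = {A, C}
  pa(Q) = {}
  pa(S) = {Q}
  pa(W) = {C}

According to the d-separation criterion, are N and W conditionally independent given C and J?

There are 6 undirected paths between N and W; checking each against the conditioning set {C, J}:
  1. N → G ← W — G:collider[blocks] ⇒ blocked
  2. N ← C → W — C:fork[blocks] ⇒ blocked
  3. N ← A ← J ← Q → S → G ← W — A:chain[open]; J:chain[blocks]; Q:fork[open]; S:chain[open]; G:collider[blocks] ⇒ blocked
  4. N ← A ← J → B ← G ← W — A:chain[open]; J:fork[blocks]; B:collider[blocks]; G:chain[open] ⇒ blocked
  5. N → B ← G ← W — B:collider[blocks]; G:chain[open] ⇒ blocked
  6. N → B ← J ← Q → S → G ← W — B:collider[blocks]; J:chain[blocks]; Q:fork[open]; S:chain[open]; G:collider[blocks] ⇒ blocked
Every path is blocked, so N and W are d-separated given {C, J}.

Yes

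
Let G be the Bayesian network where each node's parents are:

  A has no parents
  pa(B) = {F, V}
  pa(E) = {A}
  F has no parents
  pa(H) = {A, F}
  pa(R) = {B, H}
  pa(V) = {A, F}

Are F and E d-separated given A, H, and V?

There are 6 undirected paths between F and E; checking each against the conditioning set {A, H, V}:
Path 1: F → B ← V ← A → E
  B is a collider here and neither B nor any of its descendants is conditioned on, so the collider stays closed — the path is blocked at B.
Path 2: F → B → R ← H ← A → E
  R is a collider here and neither R nor any of its descendants is conditioned on, so the collider stays closed — the path is blocked at R.
Path 3: F → V → B → R ← H ← A → E
  V is a chain here and V is conditioned on, so the path is blocked at V.
Path 4: F → V ← A → E
  A is a fork here and A is conditioned on, so the path is blocked at A.
Path 5: F → H → R ← B ← V ← A → E
  H is a chain here and H is conditioned on, so the path is blocked at H.
Path 6: F → H ← A → E
  A is a fork here and A is conditioned on, so the path is blocked at A.
Every path is blocked, so F and E are d-separated given {A, H, V}.

Yes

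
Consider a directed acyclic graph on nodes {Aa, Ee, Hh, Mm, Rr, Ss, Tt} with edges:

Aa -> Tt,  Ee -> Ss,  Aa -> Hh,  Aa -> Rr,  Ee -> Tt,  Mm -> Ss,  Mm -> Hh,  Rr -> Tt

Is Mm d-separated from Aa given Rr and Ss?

Yes — Mm and Aa are d-separated given {Rr, Ss}.

We examine all 3 paths between Mm and Aa:
  1. Mm → Ss ← Ee → Tt ← Rr ← Aa — Ss:collider[open]; Ee:fork[open]; Tt:collider[blocks]; Rr:chain[blocks] ⇒ blocked
  2. Mm → Ss ← Ee → Tt ← Aa — Ss:collider[open]; Ee:fork[open]; Tt:collider[blocks] ⇒ blocked
  3. Mm → Hh ← Aa — Hh:collider[blocks] ⇒ blocked
Since every path is blocked, d-separation holds.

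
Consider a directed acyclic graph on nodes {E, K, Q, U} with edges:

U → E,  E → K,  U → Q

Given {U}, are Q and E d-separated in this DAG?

Yes — Q and E are d-separated given {U}.

There is one path between Q and E:
Path 1: Q ← U → E
  U is a fork here and U is conditioned on, so the path is blocked at U.
Since every path is blocked, d-separation holds.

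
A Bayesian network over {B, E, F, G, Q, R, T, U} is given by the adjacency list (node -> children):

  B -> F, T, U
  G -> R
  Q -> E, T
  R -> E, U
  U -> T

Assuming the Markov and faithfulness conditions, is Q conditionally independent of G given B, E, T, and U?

No — Q and G are not d-separated given {B, E, T, U}.

Enumerating the 3 paths from Q to G and testing each for blocking by {B, E, T, U}:
Path 1: Q → E ← R ← G
  E is a collider and E is conditioned on, which opens it; R is a chain and R is not conditioned on — no node blocks this path, so it is active.
Path 2: Q → T ← B → U ← R ← G
  B is a fork here and B is conditioned on, so the path is blocked at B.
Path 3: Q → T ← U ← R ← G
  U is a chain here and U is conditioned on, so the path is blocked at U.
Since the path Q → E ← R ← G is active, Q and G are not d-separated given {B, E, T, U}.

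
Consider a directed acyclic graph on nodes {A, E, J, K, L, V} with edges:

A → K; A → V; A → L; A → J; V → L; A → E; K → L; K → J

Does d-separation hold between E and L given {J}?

Enumerating the 4 paths from E to L and testing each for blocking by {J}:
Path 1: E ← A → K → L
  A is a fork and A is not conditioned on; K is a chain and K is not conditioned on — no node blocks this path, so it is active.
Path 2: E ← A → J ← K → L
  A is a fork and A is not conditioned on; J is a collider and J is conditioned on, which opens it; K is a fork and K is not conditioned on — no node blocks this path, so it is active.
Path 3: E ← A → V → L
  A is a fork and A is not conditioned on; V is a chain and V is not conditioned on — no node blocks this path, so it is active.
Path 4: E ← A → L
  A is a fork and A is not conditioned on — no node blocks this path, so it is active.
Because an active path exists, E and L are not d-separated.

No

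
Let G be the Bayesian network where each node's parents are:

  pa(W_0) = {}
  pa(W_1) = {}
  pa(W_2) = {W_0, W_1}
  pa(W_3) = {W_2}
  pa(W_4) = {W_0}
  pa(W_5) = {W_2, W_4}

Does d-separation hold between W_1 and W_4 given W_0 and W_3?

There are 2 undirected paths between W_1 and W_4; checking each against the conditioning set {W_0, W_3}:
Path 1: W_1 → W_2 ← W_0 → W_4
  W_0 is a fork here and W_0 is conditioned on, so the path is blocked at W_0.
Path 2: W_1 → W_2 → W_5 ← W_4
  W_5 is a collider here and neither W_5 nor any of its descendants is conditioned on, so the collider stays closed — the path is blocked at W_5.
Every path is blocked, so W_1 and W_4 are d-separated given {W_0, W_3}.

Yes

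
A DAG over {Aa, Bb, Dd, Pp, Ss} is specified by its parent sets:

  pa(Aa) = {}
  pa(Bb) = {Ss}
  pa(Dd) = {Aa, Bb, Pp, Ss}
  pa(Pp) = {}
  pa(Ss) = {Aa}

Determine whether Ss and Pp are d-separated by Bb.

Yes

We examine all 3 paths between Ss and Pp:
Path 1: Ss → Dd ← Pp
  Dd is a collider here and neither Dd nor any of its descendants is conditioned on, so the collider stays closed — the path is blocked at Dd.
Path 2: Ss ← Aa → Dd ← Pp
  Dd is a collider here and neither Dd nor any of its descendants is conditioned on, so the collider stays closed — the path is blocked at Dd.
Path 3: Ss → Bb → Dd ← Pp
  Bb is a chain here and Bb is conditioned on, so the path is blocked at Bb.
Since every path is blocked, d-separation holds.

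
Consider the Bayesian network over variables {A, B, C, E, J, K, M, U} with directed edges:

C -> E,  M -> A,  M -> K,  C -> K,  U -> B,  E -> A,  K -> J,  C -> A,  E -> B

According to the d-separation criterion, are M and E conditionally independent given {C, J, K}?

Yes

There are 4 undirected paths between M and E; checking each against the conditioning set {C, J, K}:
Path 1: M → K ← C → E
  C is a fork here and C is conditioned on, so the path is blocked at C.
Path 2: M → K ← C → A ← E
  C is a fork here and C is conditioned on, so the path is blocked at C.
Path 3: M → A ← C → E
  A is a collider here and neither A nor any of its descendants is conditioned on, so the collider stays closed — the path is blocked at A.
Path 4: M → A ← E
  A is a collider here and neither A nor any of its descendants is conditioned on, so the collider stays closed — the path is blocked at A.
Since every path is blocked, d-separation holds.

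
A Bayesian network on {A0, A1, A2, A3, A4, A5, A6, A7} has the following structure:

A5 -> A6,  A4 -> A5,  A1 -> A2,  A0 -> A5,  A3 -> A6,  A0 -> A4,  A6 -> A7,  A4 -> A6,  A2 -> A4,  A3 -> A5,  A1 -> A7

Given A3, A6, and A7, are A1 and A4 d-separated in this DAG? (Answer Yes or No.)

There are 6 undirected paths between A1 and A4; checking each against the conditioning set {A3, A6, A7}:
Path 1: A1 → A2 → A4
  A2 is a chain and A2 is not conditioned on — no node blocks this path, so it is active.
Path 2: A1 → A7 ← A6 ← A3 → A5 ← A0 → A4
  A6 is a chain here and A6 is conditioned on, so the path is blocked at A6.
Path 3: A1 → A7 ← A6 ← A3 → A5 ← A4
  A6 is a chain here and A6 is conditioned on, so the path is blocked at A6.
Path 4: A1 → A7 ← A6 ← A5 ← A0 → A4
  A6 is a chain here and A6 is conditioned on, so the path is blocked at A6.
Path 5: A1 → A7 ← A6 ← A5 ← A4
  A6 is a chain here and A6 is conditioned on, so the path is blocked at A6.
Path 6: A1 → A7 ← A6 ← A4
  A6 is a chain here and A6 is conditioned on, so the path is blocked at A6.
Since the path A1 → A2 → A4 is active, A1 and A4 are not d-separated given {A3, A6, A7}.

No — A1 and A4 are not d-separated given {A3, A6, A7}.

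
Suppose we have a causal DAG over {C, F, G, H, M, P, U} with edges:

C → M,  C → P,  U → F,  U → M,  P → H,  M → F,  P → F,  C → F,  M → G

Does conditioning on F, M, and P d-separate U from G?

There are 4 undirected paths between U and G; checking each against the conditioning set {F, M, P}:
  1. U → F ← C → M → G — F:collider[open]; C:fork[open]; M:chain[blocks] ⇒ blocked
  2. U → F ← M → G — F:collider[open]; M:fork[blocks] ⇒ blocked
  3. U → F ← P ← C → M → G — F:collider[open]; P:chain[blocks]; C:fork[open]; M:chain[blocks] ⇒ blocked
  4. U → M → G — M:chain[blocks] ⇒ blocked
Since every path is blocked, d-separation holds.

Yes — U and G are d-separated given {F, M, P}.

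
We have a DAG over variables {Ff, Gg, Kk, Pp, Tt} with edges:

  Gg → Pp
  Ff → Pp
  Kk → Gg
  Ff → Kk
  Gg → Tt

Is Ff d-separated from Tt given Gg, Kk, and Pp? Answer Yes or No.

2 paths connect Ff and Tt; each must be blocked for d-separation to hold:
  1. Ff → Kk → Gg → Tt — Kk:chain[blocks]; Gg:chain[blocks] ⇒ blocked
  2. Ff → Pp ← Gg → Tt — Pp:collider[open]; Gg:fork[blocks] ⇒ blocked
Every path is blocked, so Ff and Tt are d-separated given {Gg, Kk, Pp}.

Yes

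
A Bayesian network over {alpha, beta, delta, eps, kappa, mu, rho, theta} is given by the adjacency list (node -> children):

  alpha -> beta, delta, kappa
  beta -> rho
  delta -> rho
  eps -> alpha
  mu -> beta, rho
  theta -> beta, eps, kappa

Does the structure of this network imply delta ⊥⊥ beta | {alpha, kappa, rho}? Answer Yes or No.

There are 5 undirected paths between delta and beta; checking each against the conditioning set {alpha, kappa, rho}:
  1. delta ← alpha → beta — alpha:fork[blocks] ⇒ blocked
  2. delta ← alpha → kappa ← theta → beta — alpha:fork[blocks]; kappa:collider[open]; theta:fork[open] ⇒ blocked
  3. delta ← alpha ← eps ← theta → beta — alpha:chain[blocks]; eps:chain[open]; theta:fork[open] ⇒ blocked
  4. delta → rho ← mu → beta — rho:collider[open]; mu:fork[open] ⇒ active
  5. delta → rho ← beta — rho:collider[open] ⇒ active
Because an active path exists, delta and beta are not d-separated.

No — delta and beta are not d-separated given {alpha, kappa, rho}.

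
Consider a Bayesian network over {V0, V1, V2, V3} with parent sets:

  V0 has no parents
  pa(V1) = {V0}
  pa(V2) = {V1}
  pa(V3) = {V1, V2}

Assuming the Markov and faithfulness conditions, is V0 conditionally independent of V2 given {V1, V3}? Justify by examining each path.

Yes — V0 and V2 are d-separated given {V1, V3}.

2 paths connect V0 and V2; each must be blocked for d-separation to hold:
Path 1: V0 → V1 → V2
  V1 is a chain here and V1 is conditioned on, so the path is blocked at V1.
Path 2: V0 → V1 → V3 ← V2
  V1 is a chain here and V1 is conditioned on, so the path is blocked at V1.
Since every path is blocked, d-separation holds.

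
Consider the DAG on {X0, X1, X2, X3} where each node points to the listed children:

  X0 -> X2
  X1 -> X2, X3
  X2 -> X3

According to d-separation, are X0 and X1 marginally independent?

Yes

There are 2 undirected paths between X0 and X1; checking each against the conditioning set ∅:
Path 1: X0 → X2 ← X1
  X2 is a collider here and neither X2 nor any of its descendants is conditioned on, so the collider stays closed — the path is blocked at X2.
Path 2: X0 → X2 → X3 ← X1
  X3 is a collider here and neither X3 nor any of its descendants is conditioned on, so the collider stays closed — the path is blocked at X3.
All paths are blocked; X0 ⊥ X1 | ∅ holds.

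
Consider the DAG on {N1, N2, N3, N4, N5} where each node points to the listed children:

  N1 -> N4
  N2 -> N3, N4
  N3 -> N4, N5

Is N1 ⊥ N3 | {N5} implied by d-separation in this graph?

There are 2 undirected paths between N1 and N3; checking each against the conditioning set {N5}:
Path 1: N1 → N4 ← N3
  N4 is a collider here and neither N4 nor any of its descendants is conditioned on, so the collider stays closed — the path is blocked at N4.
Path 2: N1 → N4 ← N2 → N3
  N4 is a collider here and neither N4 nor any of its descendants is conditioned on, so the collider stays closed — the path is blocked at N4.
Every path is blocked, so N1 and N3 are d-separated given {N5}.

Yes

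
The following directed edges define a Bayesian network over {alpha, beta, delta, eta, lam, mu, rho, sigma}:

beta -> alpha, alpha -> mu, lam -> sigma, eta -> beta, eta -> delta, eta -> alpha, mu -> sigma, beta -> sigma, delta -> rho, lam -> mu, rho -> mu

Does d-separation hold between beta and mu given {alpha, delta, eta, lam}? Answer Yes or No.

6 paths connect beta and mu; each must be blocked for d-separation to hold:
Path 1: beta → sigma ← lam → mu
  sigma is a collider here and neither sigma nor any of its descendants is conditioned on, so the collider stays closed — the path is blocked at sigma.
Path 2: beta → sigma ← mu
  sigma is a collider here and neither sigma nor any of its descendants is conditioned on, so the collider stays closed — the path is blocked at sigma.
Path 3: beta → alpha → mu
  alpha is a chain here and alpha is conditioned on, so the path is blocked at alpha.
Path 4: beta → alpha ← eta → delta → rho → mu
  eta is a fork here and eta is conditioned on, so the path is blocked at eta.
Path 5: beta ← eta → alpha → mu
  eta is a fork here and eta is conditioned on, so the path is blocked at eta.
Path 6: beta ← eta → delta → rho → mu
  eta is a fork here and eta is conditioned on, so the path is blocked at eta.
All paths are blocked; beta ⊥ mu | {alpha, delta, eta, lam} holds.

Yes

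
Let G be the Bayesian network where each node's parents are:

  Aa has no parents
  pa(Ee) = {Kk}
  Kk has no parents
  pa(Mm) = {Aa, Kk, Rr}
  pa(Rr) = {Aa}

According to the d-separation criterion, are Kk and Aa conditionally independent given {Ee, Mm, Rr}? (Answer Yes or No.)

2 paths connect Kk and Aa; each must be blocked for d-separation to hold:
Path 1: Kk → Mm ← Aa
  Mm is a collider and Mm is conditioned on, which opens it — no node blocks this path, so it is active.
Path 2: Kk → Mm ← Rr ← Aa
  Rr is a chain here and Rr is conditioned on, so the path is blocked at Rr.
At least one path is unblocked, so d-separation fails.

No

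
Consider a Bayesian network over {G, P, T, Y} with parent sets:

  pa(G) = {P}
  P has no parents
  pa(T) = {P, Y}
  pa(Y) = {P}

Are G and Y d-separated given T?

Enumerating the 2 paths from G to Y and testing each for blocking by {T}:
  1. G ← P → Y — P:fork[open] ⇒ active
  2. G ← P → T ← Y — P:fork[open]; T:collider[open] ⇒ active
Because an active path exists, G and Y are not d-separated.

No — G and Y are not d-separated given {T}.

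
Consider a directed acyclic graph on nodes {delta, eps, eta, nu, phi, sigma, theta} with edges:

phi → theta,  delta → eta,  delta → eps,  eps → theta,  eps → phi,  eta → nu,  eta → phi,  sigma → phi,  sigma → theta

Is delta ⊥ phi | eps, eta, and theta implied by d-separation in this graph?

There are 4 undirected paths between delta and phi; checking each against the conditioning set {eps, eta, theta}:
  1. delta → eps → theta ← sigma → phi — eps:chain[blocks]; theta:collider[open]; sigma:fork[open] ⇒ blocked
  2. delta → eps → theta ← phi — eps:chain[blocks]; theta:collider[open] ⇒ blocked
  3. delta → eps → phi — eps:chain[blocks] ⇒ blocked
  4. delta → eta → phi — eta:chain[blocks] ⇒ blocked
Every path is blocked, so delta and phi are d-separated given {eps, eta, theta}.

Yes — delta and phi are d-separated given {eps, eta, theta}.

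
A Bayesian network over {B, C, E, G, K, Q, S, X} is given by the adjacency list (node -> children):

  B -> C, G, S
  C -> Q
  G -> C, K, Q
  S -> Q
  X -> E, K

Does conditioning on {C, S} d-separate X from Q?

There are 5 undirected paths between X and Q; checking each against the conditioning set {C, S}:
Path 1: X → K ← G → C ← B → S → Q
  K is a collider here and neither K nor any of its descendants is conditioned on, so the collider stays closed — the path is blocked at K.
Path 2: X → K ← G → C → Q
  K is a collider here and neither K nor any of its descendants is conditioned on, so the collider stays closed — the path is blocked at K.
Path 3: X → K ← G ← B → S → Q
  K is a collider here and neither K nor any of its descendants is conditioned on, so the collider stays closed — the path is blocked at K.
Path 4: X → K ← G ← B → C → Q
  K is a collider here and neither K nor any of its descendants is conditioned on, so the collider stays closed — the path is blocked at K.
Path 5: X → K ← G → Q
  K is a collider here and neither K nor any of its descendants is conditioned on, so the collider stays closed — the path is blocked at K.
Since every path is blocked, d-separation holds.

Yes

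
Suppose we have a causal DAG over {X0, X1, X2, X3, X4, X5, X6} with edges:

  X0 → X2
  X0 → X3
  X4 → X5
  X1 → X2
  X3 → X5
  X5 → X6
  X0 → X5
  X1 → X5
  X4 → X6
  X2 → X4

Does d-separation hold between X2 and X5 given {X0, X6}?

Enumerating the 5 paths from X2 to X5 and testing each for blocking by {X0, X6}:
  1. X2 ← X0 → X5 — X0:fork[blocks] ⇒ blocked
  2. X2 ← X0 → X3 → X5 — X0:fork[blocks]; X3:chain[open] ⇒ blocked
  3. X2 → X4 → X5 — X4:chain[open] ⇒ active
  4. X2 → X4 → X6 ← X5 — X4:chain[open]; X6:collider[open] ⇒ active
  5. X2 ← X1 → X5 — X1:fork[open] ⇒ active
Because an active path exists, X2 and X5 are not d-separated.

No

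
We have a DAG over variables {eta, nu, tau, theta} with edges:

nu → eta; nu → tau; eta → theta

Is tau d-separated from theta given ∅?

No

There is one path between tau and theta:
  1. tau ← nu → eta → theta — nu:fork[open]; eta:chain[open] ⇒ active
At least one path is unblocked, so d-separation fails.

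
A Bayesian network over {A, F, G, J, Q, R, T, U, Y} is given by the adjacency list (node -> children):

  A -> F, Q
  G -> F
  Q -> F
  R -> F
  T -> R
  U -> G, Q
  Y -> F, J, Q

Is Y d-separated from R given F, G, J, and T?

There are 4 undirected paths between Y and R; checking each against the conditioning set {F, G, J, T}:
  1. Y → F ← R — F:collider[open] ⇒ active
  2. Y → Q → F ← R — Q:chain[open]; F:collider[open] ⇒ active
  3. Y → Q ← A → F ← R — Q:collider[open]; A:fork[open]; F:collider[open] ⇒ active
  4. Y → Q ← U → G → F ← R — Q:collider[open]; U:fork[open]; G:chain[blocks]; F:collider[open] ⇒ blocked
At least one path is unblocked, so d-separation fails.

No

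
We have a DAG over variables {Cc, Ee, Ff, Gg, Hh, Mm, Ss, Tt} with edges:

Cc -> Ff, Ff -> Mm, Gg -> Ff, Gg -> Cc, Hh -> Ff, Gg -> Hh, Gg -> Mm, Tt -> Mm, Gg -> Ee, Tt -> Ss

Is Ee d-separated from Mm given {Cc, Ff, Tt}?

No

We examine all 4 paths between Ee and Mm:
Path 1: Ee ← Gg → Ff → Mm
  Ff is a chain here and Ff is conditioned on, so the path is blocked at Ff.
Path 2: Ee ← Gg → Hh → Ff → Mm
  Ff is a chain here and Ff is conditioned on, so the path is blocked at Ff.
Path 3: Ee ← Gg → Cc → Ff → Mm
  Cc is a chain here and Cc is conditioned on, so the path is blocked at Cc.
Path 4: Ee ← Gg → Mm
  Gg is a fork and Gg is not conditioned on — no node blocks this path, so it is active.
Because an active path exists, Ee and Mm are not d-separated.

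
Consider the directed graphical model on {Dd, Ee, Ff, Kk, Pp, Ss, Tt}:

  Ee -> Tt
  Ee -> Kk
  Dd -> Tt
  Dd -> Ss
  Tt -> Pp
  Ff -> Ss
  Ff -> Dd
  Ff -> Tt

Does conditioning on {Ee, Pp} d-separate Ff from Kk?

Yes — Ff and Kk are d-separated given {Ee, Pp}.

There are 3 undirected paths between Ff and Kk; checking each against the conditioning set {Ee, Pp}:
  1. Ff → Dd → Tt ← Ee → Kk — Dd:chain[open]; Tt:collider[open]; Ee:fork[blocks] ⇒ blocked
  2. Ff → Ss ← Dd → Tt ← Ee → Kk — Ss:collider[blocks]; Dd:fork[open]; Tt:collider[open]; Ee:fork[blocks] ⇒ blocked
  3. Ff → Tt ← Ee → Kk — Tt:collider[open]; Ee:fork[blocks] ⇒ blocked
Since every path is blocked, d-separation holds.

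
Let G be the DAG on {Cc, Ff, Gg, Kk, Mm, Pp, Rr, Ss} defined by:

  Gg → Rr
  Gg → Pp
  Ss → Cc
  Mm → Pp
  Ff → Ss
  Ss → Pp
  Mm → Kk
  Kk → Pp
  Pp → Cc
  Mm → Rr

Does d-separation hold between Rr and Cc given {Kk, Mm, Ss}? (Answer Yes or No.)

No

Enumerating the 6 paths from Rr to Cc and testing each for blocking by {Kk, Mm, Ss}:
  1. Rr ← Mm → Pp ← Ss → Cc — Mm:fork[blocks]; Pp:collider[blocks]; Ss:fork[blocks] ⇒ blocked
  2. Rr ← Mm → Pp → Cc — Mm:fork[blocks]; Pp:chain[open] ⇒ blocked
  3. Rr ← Mm → Kk → Pp ← Ss → Cc — Mm:fork[blocks]; Kk:chain[blocks]; Pp:collider[blocks]; Ss:fork[blocks] ⇒ blocked
  4. Rr ← Mm → Kk → Pp → Cc — Mm:fork[blocks]; Kk:chain[blocks]; Pp:chain[open] ⇒ blocked
  5. Rr ← Gg → Pp ← Ss → Cc — Gg:fork[open]; Pp:collider[blocks]; Ss:fork[blocks] ⇒ blocked
  6. Rr ← Gg → Pp → Cc — Gg:fork[open]; Pp:chain[open] ⇒ active
Because an active path exists, Rr and Cc are not d-separated.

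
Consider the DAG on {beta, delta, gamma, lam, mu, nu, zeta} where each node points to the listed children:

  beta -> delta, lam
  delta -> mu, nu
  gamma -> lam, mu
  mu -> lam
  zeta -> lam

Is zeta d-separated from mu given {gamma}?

Enumerating the 3 paths from zeta to mu and testing each for blocking by {gamma}:
Path 1: zeta → lam ← mu
  lam is a collider here and neither lam nor any of its descendants is conditioned on, so the collider stays closed — the path is blocked at lam.
Path 2: zeta → lam ← gamma → mu
  lam is a collider here and neither lam nor any of its descendants is conditioned on, so the collider stays closed — the path is blocked at lam.
Path 3: zeta → lam ← beta → delta → mu
  lam is a collider here and neither lam nor any of its descendants is conditioned on, so the collider stays closed — the path is blocked at lam.
Since every path is blocked, d-separation holds.

Yes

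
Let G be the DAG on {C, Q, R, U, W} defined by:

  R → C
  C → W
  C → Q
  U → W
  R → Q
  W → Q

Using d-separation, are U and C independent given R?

Yes

Enumerating the 3 paths from U to C and testing each for blocking by {R}:
Path 1: U → W ← C
  W is a collider here and neither W nor any of its descendants is conditioned on, so the collider stays closed — the path is blocked at W.
Path 2: U → W → Q ← C
  Q is a collider here and neither Q nor any of its descendants is conditioned on, so the collider stays closed — the path is blocked at Q.
Path 3: U → W → Q ← R → C
  Q is a collider here and neither Q nor any of its descendants is conditioned on, so the collider stays closed — the path is blocked at Q.
Every path is blocked, so U and C are d-separated given {R}.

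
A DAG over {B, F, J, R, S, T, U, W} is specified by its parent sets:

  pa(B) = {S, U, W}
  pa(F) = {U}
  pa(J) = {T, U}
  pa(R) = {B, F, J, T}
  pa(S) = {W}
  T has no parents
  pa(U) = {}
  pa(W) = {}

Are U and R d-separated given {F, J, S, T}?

No

Enumerating the 4 paths from U to R and testing each for blocking by {F, J, S, T}:
Path 1: U → B → R
  B is a chain and B is not conditioned on — no node blocks this path, so it is active.
Path 2: U → F → R
  F is a chain here and F is conditioned on, so the path is blocked at F.
Path 3: U → J ← T → R
  T is a fork here and T is conditioned on, so the path is blocked at T.
Path 4: U → J → R
  J is a chain here and J is conditioned on, so the path is blocked at J.
Since the path U → B → R is active, U and R are not d-separated given {F, J, S, T}.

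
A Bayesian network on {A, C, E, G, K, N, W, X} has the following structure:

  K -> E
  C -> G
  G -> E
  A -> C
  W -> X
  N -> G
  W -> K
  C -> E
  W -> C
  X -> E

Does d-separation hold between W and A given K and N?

Yes

5 paths connect W and A; each must be blocked for d-separation to hold:
Path 1: W → K → E ← G ← C ← A
  K is a chain here and K is conditioned on, so the path is blocked at K.
Path 2: W → K → E ← C ← A
  K is a chain here and K is conditioned on, so the path is blocked at K.
Path 3: W → X → E ← G ← C ← A
  E is a collider here and neither E nor any of its descendants is conditioned on, so the collider stays closed — the path is blocked at E.
Path 4: W → X → E ← C ← A
  E is a collider here and neither E nor any of its descendants is conditioned on, so the collider stays closed — the path is blocked at E.
Path 5: W → C ← A
  C is a collider here and neither C nor any of its descendants is conditioned on, so the collider stays closed — the path is blocked at C.
Every path is blocked, so W and A are d-separated given {K, N}.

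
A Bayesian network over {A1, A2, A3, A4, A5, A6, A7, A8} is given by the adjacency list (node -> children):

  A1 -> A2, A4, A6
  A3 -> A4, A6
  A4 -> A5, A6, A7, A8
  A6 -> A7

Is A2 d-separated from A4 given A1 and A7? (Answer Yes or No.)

We examine all 4 paths between A2 and A4:
Path 1: A2 ← A1 → A6 → A7 ← A4
  A1 is a fork here and A1 is conditioned on, so the path is blocked at A1.
Path 2: A2 ← A1 → A6 ← A3 → A4
  A1 is a fork here and A1 is conditioned on, so the path is blocked at A1.
Path 3: A2 ← A1 → A6 ← A4
  A1 is a fork here and A1 is conditioned on, so the path is blocked at A1.
Path 4: A2 ← A1 → A4
  A1 is a fork here and A1 is conditioned on, so the path is blocked at A1.
Since every path is blocked, d-separation holds.

Yes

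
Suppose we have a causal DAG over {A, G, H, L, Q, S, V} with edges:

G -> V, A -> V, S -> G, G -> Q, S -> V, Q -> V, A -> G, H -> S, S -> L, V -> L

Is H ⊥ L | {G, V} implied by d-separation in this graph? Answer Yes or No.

Enumerating the 5 paths from H to L and testing each for blocking by {G, V}:
Path 1: H → S → G → V → L
  G is a chain here and G is conditioned on, so the path is blocked at G.
Path 2: H → S → G → Q → V → L
  G is a chain here and G is conditioned on, so the path is blocked at G.
Path 3: H → S → G ← A → V → L
  V is a chain here and V is conditioned on, so the path is blocked at V.
Path 4: H → S → V → L
  V is a chain here and V is conditioned on, so the path is blocked at V.
Path 5: H → S → L
  S is a chain and S is not conditioned on — no node blocks this path, so it is active.
Since the path H → S → L is active, H and L are not d-separated given {G, V}.

No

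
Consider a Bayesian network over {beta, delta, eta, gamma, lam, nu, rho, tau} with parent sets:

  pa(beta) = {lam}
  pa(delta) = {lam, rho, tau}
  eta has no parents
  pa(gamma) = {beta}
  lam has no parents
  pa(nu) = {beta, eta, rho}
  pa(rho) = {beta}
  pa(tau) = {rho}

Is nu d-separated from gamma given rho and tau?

No

4 paths connect nu and gamma; each must be blocked for d-separation to hold:
  1. nu ← rho → delta ← lam → beta → gamma — rho:fork[blocks]; delta:collider[blocks]; lam:fork[open]; beta:chain[open] ⇒ blocked
  2. nu ← rho → tau → delta ← lam → beta → gamma — rho:fork[blocks]; tau:chain[blocks]; delta:collider[blocks]; lam:fork[open]; beta:chain[open] ⇒ blocked
  3. nu ← rho ← beta → gamma — rho:chain[blocks]; beta:fork[open] ⇒ blocked
  4. nu ← beta → gamma — beta:fork[open] ⇒ active
Since the path nu ← beta → gamma is active, nu and gamma are not d-separated given {rho, tau}.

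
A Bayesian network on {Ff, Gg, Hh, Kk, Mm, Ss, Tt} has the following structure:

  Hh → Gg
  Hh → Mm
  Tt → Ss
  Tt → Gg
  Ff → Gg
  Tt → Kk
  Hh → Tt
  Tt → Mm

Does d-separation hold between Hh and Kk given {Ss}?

No — Hh and Kk are not d-separated given {Ss}.

3 paths connect Hh and Kk; each must be blocked for d-separation to hold:
Path 1: Hh → Tt → Kk
  Tt is a chain and Tt is not conditioned on — no node blocks this path, so it is active.
Path 2: Hh → Gg ← Tt → Kk
  Gg is a collider here and neither Gg nor any of its descendants is conditioned on, so the collider stays closed — the path is blocked at Gg.
Path 3: Hh → Mm ← Tt → Kk
  Mm is a collider here and neither Mm nor any of its descendants is conditioned on, so the collider stays closed — the path is blocked at Mm.
Since the path Hh → Tt → Kk is active, Hh and Kk are not d-separated given {Ss}.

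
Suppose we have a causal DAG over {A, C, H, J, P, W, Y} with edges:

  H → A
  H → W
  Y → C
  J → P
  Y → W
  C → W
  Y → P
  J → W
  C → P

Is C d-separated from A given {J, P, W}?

There are 5 undirected paths between C and A; checking each against the conditioning set {J, P, W}:
Path 1: C → W ← H → A
  W is a collider and W is conditioned on, which opens it; H is a fork and H is not conditioned on — no node blocks this path, so it is active.
Path 2: C → P ← J → W ← H → A
  J is a fork here and J is conditioned on, so the path is blocked at J.
Path 3: C → P ← Y → W ← H → A
  P is a collider and P is conditioned on, which opens it; Y is a fork and Y is not conditioned on; W is a collider and W is conditioned on, which opens it; H is a fork and H is not conditioned on — no node blocks this path, so it is active.
Path 4: C ← Y → W ← H → A
  Y is a fork and Y is not conditioned on; W is a collider and W is conditioned on, which opens it; H is a fork and H is not conditioned on — no node blocks this path, so it is active.
Path 5: C ← Y → P ← J → W ← H → A
  J is a fork here and J is conditioned on, so the path is blocked at J.
Since the path C → W ← H → A is active, C and A are not d-separated given {J, P, W}.

No — C and A are not d-separated given {J, P, W}.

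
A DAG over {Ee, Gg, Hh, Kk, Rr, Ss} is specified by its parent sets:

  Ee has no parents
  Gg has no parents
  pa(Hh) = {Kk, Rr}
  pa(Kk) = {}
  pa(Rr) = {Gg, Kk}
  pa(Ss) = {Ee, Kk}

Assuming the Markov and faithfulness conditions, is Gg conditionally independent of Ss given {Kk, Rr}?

Enumerating the 2 paths from Gg to Ss and testing each for blocking by {Kk, Rr}:
  1. Gg → Rr → Hh ← Kk → Ss — Rr:chain[blocks]; Hh:collider[blocks]; Kk:fork[blocks] ⇒ blocked
  2. Gg → Rr ← Kk → Ss — Rr:collider[open]; Kk:fork[blocks] ⇒ blocked
All paths are blocked; Gg ⊥ Ss | {Kk, Rr} holds.

Yes — Gg and Ss are d-separated given {Kk, Rr}.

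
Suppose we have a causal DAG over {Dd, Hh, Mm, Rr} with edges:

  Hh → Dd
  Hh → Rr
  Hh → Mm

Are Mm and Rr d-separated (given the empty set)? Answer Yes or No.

No — Mm and Rr are not d-separated given ∅.

There is one path between Mm and Rr:
  1. Mm ← Hh → Rr — Hh:fork[open] ⇒ active
At least one path is unblocked, so d-separation fails.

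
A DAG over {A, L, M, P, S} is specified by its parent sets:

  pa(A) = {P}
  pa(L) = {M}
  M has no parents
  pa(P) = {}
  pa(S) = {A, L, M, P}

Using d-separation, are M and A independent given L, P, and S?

We examine all 4 paths between M and A:
Path 1: M → S ← P → A
  P is a fork here and P is conditioned on, so the path is blocked at P.
Path 2: M → S ← A
  S is a collider and S is conditioned on, which opens it — no node blocks this path, so it is active.
Path 3: M → L → S ← P → A
  L is a chain here and L is conditioned on, so the path is blocked at L.
Path 4: M → L → S ← A
  L is a chain here and L is conditioned on, so the path is blocked at L.
At least one path is unblocked, so d-separation fails.

No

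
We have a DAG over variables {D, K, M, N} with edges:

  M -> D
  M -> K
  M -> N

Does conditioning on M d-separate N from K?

The only undirected path from N to K is:
  1. N ← M → K — M:fork[blocks] ⇒ blocked
Every path is blocked, so N and K are d-separated given {M}.

Yes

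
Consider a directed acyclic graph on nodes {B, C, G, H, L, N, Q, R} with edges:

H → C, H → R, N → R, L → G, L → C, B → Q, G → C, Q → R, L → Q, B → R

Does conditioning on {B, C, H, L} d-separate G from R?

Enumerating the 6 paths from G to R and testing each for blocking by {B, C, H, L}:
Path 1: G → C ← H → R
  H is a fork here and H is conditioned on, so the path is blocked at H.
Path 2: G → C ← L → Q ← B → R
  L is a fork here and L is conditioned on, so the path is blocked at L.
Path 3: G → C ← L → Q → R
  L is a fork here and L is conditioned on, so the path is blocked at L.
Path 4: G ← L → C ← H → R
  L is a fork here and L is conditioned on, so the path is blocked at L.
Path 5: G ← L → Q ← B → R
  L is a fork here and L is conditioned on, so the path is blocked at L.
Path 6: G ← L → Q → R
  L is a fork here and L is conditioned on, so the path is blocked at L.
Every path is blocked, so G and R are d-separated given {B, C, H, L}.

Yes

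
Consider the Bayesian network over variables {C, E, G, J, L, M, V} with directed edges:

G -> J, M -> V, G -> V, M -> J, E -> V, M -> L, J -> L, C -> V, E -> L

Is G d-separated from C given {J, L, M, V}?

Enumerating the 5 paths from G to C and testing each for blocking by {J, L, M, V}:
Path 1: G → J → L ← M → V ← C
  J is a chain here and J is conditioned on, so the path is blocked at J.
Path 2: G → J → L ← E → V ← C
  J is a chain here and J is conditioned on, so the path is blocked at J.
Path 3: G → J ← M → L ← E → V ← C
  M is a fork here and M is conditioned on, so the path is blocked at M.
Path 4: G → J ← M → V ← C
  M is a fork here and M is conditioned on, so the path is blocked at M.
Path 5: G → V ← C
  V is a collider and V is conditioned on, which opens it — no node blocks this path, so it is active.
At least one path is unblocked, so d-separation fails.

No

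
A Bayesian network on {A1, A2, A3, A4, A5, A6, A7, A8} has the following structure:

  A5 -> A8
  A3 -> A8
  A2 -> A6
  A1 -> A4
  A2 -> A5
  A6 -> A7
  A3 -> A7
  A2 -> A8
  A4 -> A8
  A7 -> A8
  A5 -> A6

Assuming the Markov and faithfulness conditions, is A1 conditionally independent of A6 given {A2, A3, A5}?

Enumerating the 6 paths from A1 to A6 and testing each for blocking by {A2, A3, A5}:
Path 1: A1 → A4 → A8 ← A7 ← A6
  A8 is a collider here and neither A8 nor any of its descendants is conditioned on, so the collider stays closed — the path is blocked at A8.
Path 2: A1 → A4 → A8 ← A3 → A7 ← A6
  A8 is a collider here and neither A8 nor any of its descendants is conditioned on, so the collider stays closed — the path is blocked at A8.
Path 3: A1 → A4 → A8 ← A5 → A6
  A8 is a collider here and neither A8 nor any of its descendants is conditioned on, so the collider stays closed — the path is blocked at A8.
Path 4: A1 → A4 → A8 ← A5 ← A2 → A6
  A8 is a collider here and neither A8 nor any of its descendants is conditioned on, so the collider stays closed — the path is blocked at A8.
Path 5: A1 → A4 → A8 ← A2 → A5 → A6
  A8 is a collider here and neither A8 nor any of its descendants is conditioned on, so the collider stays closed — the path is blocked at A8.
Path 6: A1 → A4 → A8 ← A2 → A6
  A8 is a collider here and neither A8 nor any of its descendants is conditioned on, so the collider stays closed — the path is blocked at A8.
Since every path is blocked, d-separation holds.

Yes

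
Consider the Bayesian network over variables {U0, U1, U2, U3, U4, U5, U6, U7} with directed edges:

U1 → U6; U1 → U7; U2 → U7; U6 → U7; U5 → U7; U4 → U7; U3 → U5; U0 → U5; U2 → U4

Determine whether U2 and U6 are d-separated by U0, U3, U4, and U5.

Yes

4 paths connect U2 and U6; each must be blocked for d-separation to hold:
  1. U2 → U4 → U7 ← U6 — U4:chain[blocks]; U7:collider[blocks] ⇒ blocked
  2. U2 → U4 → U7 ← U1 → U6 — U4:chain[blocks]; U7:collider[blocks]; U1:fork[open] ⇒ blocked
  3. U2 → U7 ← U6 — U7:collider[blocks] ⇒ blocked
  4. U2 → U7 ← U1 → U6 — U7:collider[blocks]; U1:fork[open] ⇒ blocked
All paths are blocked; U2 ⊥ U6 | {U0, U3, U4, U5} holds.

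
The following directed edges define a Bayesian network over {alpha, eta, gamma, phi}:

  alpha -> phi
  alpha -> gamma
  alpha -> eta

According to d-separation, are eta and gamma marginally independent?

Only one path connects eta and gamma:
Path 1: eta ← alpha → gamma
  alpha is a fork and alpha is not conditioned on — no node blocks this path, so it is active.
At least one path is unblocked, so d-separation fails.

No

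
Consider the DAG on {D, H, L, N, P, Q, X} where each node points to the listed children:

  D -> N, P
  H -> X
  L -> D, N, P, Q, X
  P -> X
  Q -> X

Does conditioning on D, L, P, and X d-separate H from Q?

We examine all 5 paths between H and Q:
Path 1: H → X ← Q
  X is a collider and X is conditioned on, which opens it — no node blocks this path, so it is active.
Path 2: H → X ← L → Q
  L is a fork here and L is conditioned on, so the path is blocked at L.
Path 3: H → X ← P ← L → Q
  P is a chain here and P is conditioned on, so the path is blocked at P.
Path 4: H → X ← P ← D ← L → Q
  P is a chain here and P is conditioned on, so the path is blocked at P.
Path 5: H → X ← P ← D → N ← L → Q
  P is a chain here and P is conditioned on, so the path is blocked at P.
At least one path is unblocked, so d-separation fails.

No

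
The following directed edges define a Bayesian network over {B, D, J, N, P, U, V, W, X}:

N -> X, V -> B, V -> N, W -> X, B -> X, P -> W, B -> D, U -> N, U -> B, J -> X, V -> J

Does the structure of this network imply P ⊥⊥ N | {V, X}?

No

There are 5 undirected paths between P and N; checking each against the conditioning set {V, X}:
  1. P → W → X ← B ← V → N — W:chain[open]; X:collider[open]; B:chain[open]; V:fork[blocks] ⇒ blocked
  2. P → W → X ← B ← U → N — W:chain[open]; X:collider[open]; B:chain[open]; U:fork[open] ⇒ active
  3. P → W → X ← N — W:chain[open]; X:collider[open] ⇒ active
  4. P → W → X ← J ← V → B ← U → N — W:chain[open]; X:collider[open]; J:chain[open]; V:fork[blocks]; B:collider[open]; U:fork[open] ⇒ blocked
  5. P → W → X ← J ← V → N — W:chain[open]; X:collider[open]; J:chain[open]; V:fork[blocks] ⇒ blocked
Because an active path exists, P and N are not d-separated.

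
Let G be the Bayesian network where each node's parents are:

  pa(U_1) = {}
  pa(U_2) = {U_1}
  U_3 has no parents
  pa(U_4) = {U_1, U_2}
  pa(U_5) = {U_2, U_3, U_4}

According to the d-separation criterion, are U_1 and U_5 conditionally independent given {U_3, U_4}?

We examine all 4 paths between U_1 and U_5:
Path 1: U_1 → U_4 → U_5
  U_4 is a chain here and U_4 is conditioned on, so the path is blocked at U_4.
Path 2: U_1 → U_4 ← U_2 → U_5
  U_4 is a collider and U_4 is conditioned on, which opens it; U_2 is a fork and U_2 is not conditioned on — no node blocks this path, so it is active.
Path 3: U_1 → U_2 → U_4 → U_5
  U_4 is a chain here and U_4 is conditioned on, so the path is blocked at U_4.
Path 4: U_1 → U_2 → U_5
  U_2 is a chain and U_2 is not conditioned on — no node blocks this path, so it is active.
Because an active path exists, U_1 and U_5 are not d-separated.

No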